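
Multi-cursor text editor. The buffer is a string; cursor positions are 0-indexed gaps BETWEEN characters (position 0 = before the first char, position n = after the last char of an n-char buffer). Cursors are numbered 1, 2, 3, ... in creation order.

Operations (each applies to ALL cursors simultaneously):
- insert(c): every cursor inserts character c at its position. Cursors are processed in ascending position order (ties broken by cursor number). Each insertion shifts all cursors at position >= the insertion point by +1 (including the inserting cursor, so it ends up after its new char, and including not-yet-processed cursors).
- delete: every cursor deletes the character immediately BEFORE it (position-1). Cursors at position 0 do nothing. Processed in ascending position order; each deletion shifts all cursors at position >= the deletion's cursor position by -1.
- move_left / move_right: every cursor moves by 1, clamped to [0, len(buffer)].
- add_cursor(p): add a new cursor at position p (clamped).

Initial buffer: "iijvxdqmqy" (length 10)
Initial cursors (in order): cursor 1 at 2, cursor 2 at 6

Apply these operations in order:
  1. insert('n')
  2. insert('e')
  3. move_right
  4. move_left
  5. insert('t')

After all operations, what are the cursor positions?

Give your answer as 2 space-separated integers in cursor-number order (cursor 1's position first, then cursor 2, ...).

Answer: 5 12

Derivation:
After op 1 (insert('n')): buffer="iinjvxdnqmqy" (len 12), cursors c1@3 c2@8, authorship ..1....2....
After op 2 (insert('e')): buffer="iinejvxdneqmqy" (len 14), cursors c1@4 c2@10, authorship ..11....22....
After op 3 (move_right): buffer="iinejvxdneqmqy" (len 14), cursors c1@5 c2@11, authorship ..11....22....
After op 4 (move_left): buffer="iinejvxdneqmqy" (len 14), cursors c1@4 c2@10, authorship ..11....22....
After op 5 (insert('t')): buffer="iinetjvxdnetqmqy" (len 16), cursors c1@5 c2@12, authorship ..111....222....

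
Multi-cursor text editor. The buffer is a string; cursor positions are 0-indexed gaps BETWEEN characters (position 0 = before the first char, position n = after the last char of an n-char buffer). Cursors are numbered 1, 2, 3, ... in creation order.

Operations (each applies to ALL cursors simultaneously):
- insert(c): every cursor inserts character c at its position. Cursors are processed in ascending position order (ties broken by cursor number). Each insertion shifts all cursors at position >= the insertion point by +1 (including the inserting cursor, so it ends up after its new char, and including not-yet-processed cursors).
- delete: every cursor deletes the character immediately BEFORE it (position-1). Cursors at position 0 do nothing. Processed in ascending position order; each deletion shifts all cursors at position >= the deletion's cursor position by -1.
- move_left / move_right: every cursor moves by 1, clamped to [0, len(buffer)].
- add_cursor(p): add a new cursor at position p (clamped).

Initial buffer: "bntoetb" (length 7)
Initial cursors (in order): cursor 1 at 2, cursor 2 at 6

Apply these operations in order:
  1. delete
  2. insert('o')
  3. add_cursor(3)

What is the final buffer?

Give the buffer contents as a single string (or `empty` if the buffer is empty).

After op 1 (delete): buffer="btoeb" (len 5), cursors c1@1 c2@4, authorship .....
After op 2 (insert('o')): buffer="botoeob" (len 7), cursors c1@2 c2@6, authorship .1...2.
After op 3 (add_cursor(3)): buffer="botoeob" (len 7), cursors c1@2 c3@3 c2@6, authorship .1...2.

Answer: botoeob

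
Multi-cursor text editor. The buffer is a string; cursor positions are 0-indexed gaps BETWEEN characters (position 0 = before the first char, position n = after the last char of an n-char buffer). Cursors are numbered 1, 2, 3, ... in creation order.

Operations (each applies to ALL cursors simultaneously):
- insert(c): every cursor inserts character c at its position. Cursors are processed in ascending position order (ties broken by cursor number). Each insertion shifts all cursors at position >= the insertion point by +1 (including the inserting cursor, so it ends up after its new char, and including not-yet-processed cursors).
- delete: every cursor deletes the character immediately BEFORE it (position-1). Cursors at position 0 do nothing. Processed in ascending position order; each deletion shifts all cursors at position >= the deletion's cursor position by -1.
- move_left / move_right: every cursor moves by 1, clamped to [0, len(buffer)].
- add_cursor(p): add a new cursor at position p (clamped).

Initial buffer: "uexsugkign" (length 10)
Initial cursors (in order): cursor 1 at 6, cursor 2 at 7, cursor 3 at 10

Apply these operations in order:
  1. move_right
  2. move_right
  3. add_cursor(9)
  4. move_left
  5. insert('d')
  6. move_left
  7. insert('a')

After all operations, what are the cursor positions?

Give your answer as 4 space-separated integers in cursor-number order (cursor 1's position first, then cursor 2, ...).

Answer: 8 13 16 13

Derivation:
After op 1 (move_right): buffer="uexsugkign" (len 10), cursors c1@7 c2@8 c3@10, authorship ..........
After op 2 (move_right): buffer="uexsugkign" (len 10), cursors c1@8 c2@9 c3@10, authorship ..........
After op 3 (add_cursor(9)): buffer="uexsugkign" (len 10), cursors c1@8 c2@9 c4@9 c3@10, authorship ..........
After op 4 (move_left): buffer="uexsugkign" (len 10), cursors c1@7 c2@8 c4@8 c3@9, authorship ..........
After op 5 (insert('d')): buffer="uexsugkdiddgdn" (len 14), cursors c1@8 c2@11 c4@11 c3@13, authorship .......1.24.3.
After op 6 (move_left): buffer="uexsugkdiddgdn" (len 14), cursors c1@7 c2@10 c4@10 c3@12, authorship .......1.24.3.
After op 7 (insert('a')): buffer="uexsugkadidaadgadn" (len 18), cursors c1@8 c2@13 c4@13 c3@16, authorship .......11.2244.33.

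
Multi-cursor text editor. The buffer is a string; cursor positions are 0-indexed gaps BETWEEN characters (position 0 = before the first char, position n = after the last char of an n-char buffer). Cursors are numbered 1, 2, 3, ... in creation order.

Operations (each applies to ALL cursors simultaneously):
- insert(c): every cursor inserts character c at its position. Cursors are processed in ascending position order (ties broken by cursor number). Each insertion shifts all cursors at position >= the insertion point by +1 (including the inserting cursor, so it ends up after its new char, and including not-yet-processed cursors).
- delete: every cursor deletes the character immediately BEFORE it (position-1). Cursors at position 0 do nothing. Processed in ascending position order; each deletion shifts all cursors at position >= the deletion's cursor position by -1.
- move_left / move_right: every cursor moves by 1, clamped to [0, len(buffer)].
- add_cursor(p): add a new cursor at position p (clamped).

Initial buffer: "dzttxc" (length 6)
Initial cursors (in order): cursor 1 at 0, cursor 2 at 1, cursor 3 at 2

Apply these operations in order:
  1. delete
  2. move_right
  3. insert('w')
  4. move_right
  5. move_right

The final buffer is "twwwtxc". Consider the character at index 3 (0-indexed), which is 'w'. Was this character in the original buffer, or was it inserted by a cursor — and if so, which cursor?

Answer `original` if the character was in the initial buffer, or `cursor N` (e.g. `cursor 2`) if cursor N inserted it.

After op 1 (delete): buffer="ttxc" (len 4), cursors c1@0 c2@0 c3@0, authorship ....
After op 2 (move_right): buffer="ttxc" (len 4), cursors c1@1 c2@1 c3@1, authorship ....
After op 3 (insert('w')): buffer="twwwtxc" (len 7), cursors c1@4 c2@4 c3@4, authorship .123...
After op 4 (move_right): buffer="twwwtxc" (len 7), cursors c1@5 c2@5 c3@5, authorship .123...
After op 5 (move_right): buffer="twwwtxc" (len 7), cursors c1@6 c2@6 c3@6, authorship .123...
Authorship (.=original, N=cursor N): . 1 2 3 . . .
Index 3: author = 3

Answer: cursor 3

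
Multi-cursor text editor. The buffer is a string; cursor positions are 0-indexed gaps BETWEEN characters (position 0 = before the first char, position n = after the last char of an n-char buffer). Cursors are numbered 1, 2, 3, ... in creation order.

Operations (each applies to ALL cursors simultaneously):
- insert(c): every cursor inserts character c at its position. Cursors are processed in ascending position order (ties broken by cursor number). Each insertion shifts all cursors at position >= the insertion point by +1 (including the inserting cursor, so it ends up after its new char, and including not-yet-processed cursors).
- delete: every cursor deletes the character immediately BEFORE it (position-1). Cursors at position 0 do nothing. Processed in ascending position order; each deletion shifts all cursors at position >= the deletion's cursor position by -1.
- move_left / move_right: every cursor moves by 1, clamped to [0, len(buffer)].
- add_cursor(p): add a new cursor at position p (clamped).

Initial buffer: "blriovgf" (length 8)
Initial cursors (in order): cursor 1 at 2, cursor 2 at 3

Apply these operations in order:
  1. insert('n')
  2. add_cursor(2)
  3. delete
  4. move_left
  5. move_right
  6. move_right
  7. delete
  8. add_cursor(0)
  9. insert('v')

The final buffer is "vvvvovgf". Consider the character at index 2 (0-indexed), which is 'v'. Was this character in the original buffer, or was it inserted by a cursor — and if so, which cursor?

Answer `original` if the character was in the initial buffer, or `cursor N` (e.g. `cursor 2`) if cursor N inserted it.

Answer: cursor 3

Derivation:
After op 1 (insert('n')): buffer="blnrniovgf" (len 10), cursors c1@3 c2@5, authorship ..1.2.....
After op 2 (add_cursor(2)): buffer="blnrniovgf" (len 10), cursors c3@2 c1@3 c2@5, authorship ..1.2.....
After op 3 (delete): buffer="briovgf" (len 7), cursors c1@1 c3@1 c2@2, authorship .......
After op 4 (move_left): buffer="briovgf" (len 7), cursors c1@0 c3@0 c2@1, authorship .......
After op 5 (move_right): buffer="briovgf" (len 7), cursors c1@1 c3@1 c2@2, authorship .......
After op 6 (move_right): buffer="briovgf" (len 7), cursors c1@2 c3@2 c2@3, authorship .......
After op 7 (delete): buffer="ovgf" (len 4), cursors c1@0 c2@0 c3@0, authorship ....
After op 8 (add_cursor(0)): buffer="ovgf" (len 4), cursors c1@0 c2@0 c3@0 c4@0, authorship ....
After op 9 (insert('v')): buffer="vvvvovgf" (len 8), cursors c1@4 c2@4 c3@4 c4@4, authorship 1234....
Authorship (.=original, N=cursor N): 1 2 3 4 . . . .
Index 2: author = 3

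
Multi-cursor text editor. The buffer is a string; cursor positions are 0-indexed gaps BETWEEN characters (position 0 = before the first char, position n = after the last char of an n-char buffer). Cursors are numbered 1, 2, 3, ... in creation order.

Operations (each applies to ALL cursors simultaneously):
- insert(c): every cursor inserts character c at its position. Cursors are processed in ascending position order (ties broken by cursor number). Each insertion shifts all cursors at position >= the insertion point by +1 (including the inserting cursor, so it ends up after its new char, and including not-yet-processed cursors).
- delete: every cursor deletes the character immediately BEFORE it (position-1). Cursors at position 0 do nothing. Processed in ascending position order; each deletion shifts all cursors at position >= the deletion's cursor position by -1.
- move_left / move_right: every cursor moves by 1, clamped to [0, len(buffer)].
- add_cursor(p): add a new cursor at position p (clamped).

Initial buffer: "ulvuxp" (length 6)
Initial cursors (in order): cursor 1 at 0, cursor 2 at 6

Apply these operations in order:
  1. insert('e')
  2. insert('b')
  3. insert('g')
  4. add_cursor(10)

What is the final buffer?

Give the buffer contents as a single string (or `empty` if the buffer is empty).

Answer: ebgulvuxpebg

Derivation:
After op 1 (insert('e')): buffer="eulvuxpe" (len 8), cursors c1@1 c2@8, authorship 1......2
After op 2 (insert('b')): buffer="ebulvuxpeb" (len 10), cursors c1@2 c2@10, authorship 11......22
After op 3 (insert('g')): buffer="ebgulvuxpebg" (len 12), cursors c1@3 c2@12, authorship 111......222
After op 4 (add_cursor(10)): buffer="ebgulvuxpebg" (len 12), cursors c1@3 c3@10 c2@12, authorship 111......222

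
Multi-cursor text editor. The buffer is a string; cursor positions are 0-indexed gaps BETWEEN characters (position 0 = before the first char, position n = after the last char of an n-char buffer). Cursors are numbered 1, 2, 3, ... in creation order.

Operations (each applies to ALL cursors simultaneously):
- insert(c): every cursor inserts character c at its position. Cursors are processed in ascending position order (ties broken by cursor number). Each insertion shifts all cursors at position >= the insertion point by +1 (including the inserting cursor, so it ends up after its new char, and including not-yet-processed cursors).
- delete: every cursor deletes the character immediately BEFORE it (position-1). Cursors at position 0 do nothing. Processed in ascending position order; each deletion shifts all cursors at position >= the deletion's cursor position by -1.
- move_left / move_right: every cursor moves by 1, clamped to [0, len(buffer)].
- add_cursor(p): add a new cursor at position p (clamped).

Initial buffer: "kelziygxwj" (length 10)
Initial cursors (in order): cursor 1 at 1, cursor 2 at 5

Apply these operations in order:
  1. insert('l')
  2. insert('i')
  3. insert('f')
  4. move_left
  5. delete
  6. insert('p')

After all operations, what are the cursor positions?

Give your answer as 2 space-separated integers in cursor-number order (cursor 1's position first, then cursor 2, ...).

Answer: 3 10

Derivation:
After op 1 (insert('l')): buffer="klelzilygxwj" (len 12), cursors c1@2 c2@7, authorship .1....2.....
After op 2 (insert('i')): buffer="klielziliygxwj" (len 14), cursors c1@3 c2@9, authorship .11....22.....
After op 3 (insert('f')): buffer="klifelzilifygxwj" (len 16), cursors c1@4 c2@11, authorship .111....222.....
After op 4 (move_left): buffer="klifelzilifygxwj" (len 16), cursors c1@3 c2@10, authorship .111....222.....
After op 5 (delete): buffer="klfelzilfygxwj" (len 14), cursors c1@2 c2@8, authorship .11....22.....
After op 6 (insert('p')): buffer="klpfelzilpfygxwj" (len 16), cursors c1@3 c2@10, authorship .111....222.....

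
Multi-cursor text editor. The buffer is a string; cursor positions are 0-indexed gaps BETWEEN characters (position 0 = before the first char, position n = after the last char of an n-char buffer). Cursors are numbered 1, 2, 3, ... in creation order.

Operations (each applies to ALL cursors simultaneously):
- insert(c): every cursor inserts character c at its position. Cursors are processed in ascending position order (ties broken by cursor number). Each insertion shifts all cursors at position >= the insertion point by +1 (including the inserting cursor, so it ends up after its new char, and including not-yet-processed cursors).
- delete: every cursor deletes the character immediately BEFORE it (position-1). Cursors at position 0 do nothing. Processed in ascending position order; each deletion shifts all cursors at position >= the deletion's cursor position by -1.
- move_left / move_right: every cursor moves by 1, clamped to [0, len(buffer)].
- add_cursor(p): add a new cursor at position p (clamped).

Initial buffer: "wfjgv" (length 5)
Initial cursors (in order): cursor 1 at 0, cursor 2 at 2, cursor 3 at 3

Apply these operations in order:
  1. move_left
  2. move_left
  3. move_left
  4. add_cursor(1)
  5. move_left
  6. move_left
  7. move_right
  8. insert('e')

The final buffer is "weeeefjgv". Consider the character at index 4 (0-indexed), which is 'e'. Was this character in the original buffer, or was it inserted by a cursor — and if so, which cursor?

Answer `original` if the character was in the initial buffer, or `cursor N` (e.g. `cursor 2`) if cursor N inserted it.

Answer: cursor 4

Derivation:
After op 1 (move_left): buffer="wfjgv" (len 5), cursors c1@0 c2@1 c3@2, authorship .....
After op 2 (move_left): buffer="wfjgv" (len 5), cursors c1@0 c2@0 c3@1, authorship .....
After op 3 (move_left): buffer="wfjgv" (len 5), cursors c1@0 c2@0 c3@0, authorship .....
After op 4 (add_cursor(1)): buffer="wfjgv" (len 5), cursors c1@0 c2@0 c3@0 c4@1, authorship .....
After op 5 (move_left): buffer="wfjgv" (len 5), cursors c1@0 c2@0 c3@0 c4@0, authorship .....
After op 6 (move_left): buffer="wfjgv" (len 5), cursors c1@0 c2@0 c3@0 c4@0, authorship .....
After op 7 (move_right): buffer="wfjgv" (len 5), cursors c1@1 c2@1 c3@1 c4@1, authorship .....
After op 8 (insert('e')): buffer="weeeefjgv" (len 9), cursors c1@5 c2@5 c3@5 c4@5, authorship .1234....
Authorship (.=original, N=cursor N): . 1 2 3 4 . . . .
Index 4: author = 4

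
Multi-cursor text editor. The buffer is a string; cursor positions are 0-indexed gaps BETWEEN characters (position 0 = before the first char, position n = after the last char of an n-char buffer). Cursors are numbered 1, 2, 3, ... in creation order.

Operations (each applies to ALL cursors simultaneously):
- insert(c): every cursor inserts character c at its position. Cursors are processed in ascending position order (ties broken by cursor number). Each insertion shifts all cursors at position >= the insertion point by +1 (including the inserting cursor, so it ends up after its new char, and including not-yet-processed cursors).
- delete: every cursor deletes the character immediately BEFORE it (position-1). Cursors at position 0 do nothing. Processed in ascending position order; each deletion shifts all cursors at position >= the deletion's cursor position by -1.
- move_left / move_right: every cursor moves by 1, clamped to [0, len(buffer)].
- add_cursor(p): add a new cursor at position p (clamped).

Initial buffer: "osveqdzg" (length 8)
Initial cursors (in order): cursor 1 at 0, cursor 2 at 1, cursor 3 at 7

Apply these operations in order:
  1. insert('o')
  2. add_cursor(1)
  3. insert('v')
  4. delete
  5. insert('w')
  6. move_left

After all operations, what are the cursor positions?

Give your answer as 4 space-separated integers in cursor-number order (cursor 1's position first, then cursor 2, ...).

After op 1 (insert('o')): buffer="ooosveqdzog" (len 11), cursors c1@1 c2@3 c3@10, authorship 1.2......3.
After op 2 (add_cursor(1)): buffer="ooosveqdzog" (len 11), cursors c1@1 c4@1 c2@3 c3@10, authorship 1.2......3.
After op 3 (insert('v')): buffer="ovvoovsveqdzovg" (len 15), cursors c1@3 c4@3 c2@6 c3@14, authorship 114.22......33.
After op 4 (delete): buffer="ooosveqdzog" (len 11), cursors c1@1 c4@1 c2@3 c3@10, authorship 1.2......3.
After op 5 (insert('w')): buffer="owwoowsveqdzowg" (len 15), cursors c1@3 c4@3 c2@6 c3@14, authorship 114.22......33.
After op 6 (move_left): buffer="owwoowsveqdzowg" (len 15), cursors c1@2 c4@2 c2@5 c3@13, authorship 114.22......33.

Answer: 2 5 13 2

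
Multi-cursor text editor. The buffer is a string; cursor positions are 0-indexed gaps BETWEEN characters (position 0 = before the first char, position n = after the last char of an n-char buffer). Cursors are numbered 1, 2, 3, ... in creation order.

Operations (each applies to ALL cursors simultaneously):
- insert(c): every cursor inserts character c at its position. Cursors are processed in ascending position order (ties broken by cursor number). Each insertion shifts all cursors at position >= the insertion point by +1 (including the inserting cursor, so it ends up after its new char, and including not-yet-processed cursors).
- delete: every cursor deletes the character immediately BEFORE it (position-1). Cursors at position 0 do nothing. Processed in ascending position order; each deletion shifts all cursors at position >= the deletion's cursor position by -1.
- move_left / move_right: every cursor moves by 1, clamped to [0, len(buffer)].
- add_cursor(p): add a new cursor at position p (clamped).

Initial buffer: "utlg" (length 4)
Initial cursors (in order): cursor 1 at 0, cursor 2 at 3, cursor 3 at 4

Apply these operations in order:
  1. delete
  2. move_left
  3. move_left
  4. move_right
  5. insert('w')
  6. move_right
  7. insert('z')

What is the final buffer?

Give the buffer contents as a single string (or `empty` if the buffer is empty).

Answer: uwwwtzzz

Derivation:
After op 1 (delete): buffer="ut" (len 2), cursors c1@0 c2@2 c3@2, authorship ..
After op 2 (move_left): buffer="ut" (len 2), cursors c1@0 c2@1 c3@1, authorship ..
After op 3 (move_left): buffer="ut" (len 2), cursors c1@0 c2@0 c3@0, authorship ..
After op 4 (move_right): buffer="ut" (len 2), cursors c1@1 c2@1 c3@1, authorship ..
After op 5 (insert('w')): buffer="uwwwt" (len 5), cursors c1@4 c2@4 c3@4, authorship .123.
After op 6 (move_right): buffer="uwwwt" (len 5), cursors c1@5 c2@5 c3@5, authorship .123.
After op 7 (insert('z')): buffer="uwwwtzzz" (len 8), cursors c1@8 c2@8 c3@8, authorship .123.123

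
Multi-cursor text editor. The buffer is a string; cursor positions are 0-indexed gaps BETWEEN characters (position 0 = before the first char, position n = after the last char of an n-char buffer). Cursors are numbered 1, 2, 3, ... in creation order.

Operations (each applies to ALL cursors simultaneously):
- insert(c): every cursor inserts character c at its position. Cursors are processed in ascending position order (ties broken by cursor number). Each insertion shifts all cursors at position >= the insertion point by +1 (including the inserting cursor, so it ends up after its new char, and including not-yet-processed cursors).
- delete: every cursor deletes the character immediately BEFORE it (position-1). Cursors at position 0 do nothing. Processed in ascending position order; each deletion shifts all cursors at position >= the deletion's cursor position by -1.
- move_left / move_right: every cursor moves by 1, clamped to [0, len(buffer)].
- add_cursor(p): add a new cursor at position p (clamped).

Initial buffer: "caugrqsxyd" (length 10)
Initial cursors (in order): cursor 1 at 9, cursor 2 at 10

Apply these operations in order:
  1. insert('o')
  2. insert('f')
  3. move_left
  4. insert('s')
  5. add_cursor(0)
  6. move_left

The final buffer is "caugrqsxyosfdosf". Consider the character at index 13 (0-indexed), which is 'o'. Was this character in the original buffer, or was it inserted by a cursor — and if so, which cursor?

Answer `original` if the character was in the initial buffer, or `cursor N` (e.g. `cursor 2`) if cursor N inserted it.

After op 1 (insert('o')): buffer="caugrqsxyodo" (len 12), cursors c1@10 c2@12, authorship .........1.2
After op 2 (insert('f')): buffer="caugrqsxyofdof" (len 14), cursors c1@11 c2@14, authorship .........11.22
After op 3 (move_left): buffer="caugrqsxyofdof" (len 14), cursors c1@10 c2@13, authorship .........11.22
After op 4 (insert('s')): buffer="caugrqsxyosfdosf" (len 16), cursors c1@11 c2@15, authorship .........111.222
After op 5 (add_cursor(0)): buffer="caugrqsxyosfdosf" (len 16), cursors c3@0 c1@11 c2@15, authorship .........111.222
After op 6 (move_left): buffer="caugrqsxyosfdosf" (len 16), cursors c3@0 c1@10 c2@14, authorship .........111.222
Authorship (.=original, N=cursor N): . . . . . . . . . 1 1 1 . 2 2 2
Index 13: author = 2

Answer: cursor 2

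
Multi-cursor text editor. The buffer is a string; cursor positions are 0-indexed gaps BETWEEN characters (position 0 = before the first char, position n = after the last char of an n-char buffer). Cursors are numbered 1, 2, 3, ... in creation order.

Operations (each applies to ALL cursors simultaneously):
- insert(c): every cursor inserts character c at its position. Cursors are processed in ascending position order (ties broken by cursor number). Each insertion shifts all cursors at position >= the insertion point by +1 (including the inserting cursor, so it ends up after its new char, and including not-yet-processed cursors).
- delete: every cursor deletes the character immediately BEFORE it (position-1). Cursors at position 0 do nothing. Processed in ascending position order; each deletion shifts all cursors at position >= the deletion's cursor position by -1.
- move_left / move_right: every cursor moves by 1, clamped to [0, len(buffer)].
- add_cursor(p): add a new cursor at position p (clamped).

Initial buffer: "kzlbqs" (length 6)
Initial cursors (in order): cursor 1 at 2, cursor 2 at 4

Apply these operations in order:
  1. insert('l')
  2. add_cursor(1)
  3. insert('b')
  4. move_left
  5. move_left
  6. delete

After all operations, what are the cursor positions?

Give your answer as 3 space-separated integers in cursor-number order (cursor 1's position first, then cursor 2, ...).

After op 1 (insert('l')): buffer="kzllblqs" (len 8), cursors c1@3 c2@6, authorship ..1..2..
After op 2 (add_cursor(1)): buffer="kzllblqs" (len 8), cursors c3@1 c1@3 c2@6, authorship ..1..2..
After op 3 (insert('b')): buffer="kbzlblblbqs" (len 11), cursors c3@2 c1@5 c2@9, authorship .3.11..22..
After op 4 (move_left): buffer="kbzlblblbqs" (len 11), cursors c3@1 c1@4 c2@8, authorship .3.11..22..
After op 5 (move_left): buffer="kbzlblblbqs" (len 11), cursors c3@0 c1@3 c2@7, authorship .3.11..22..
After op 6 (delete): buffer="kblbllbqs" (len 9), cursors c3@0 c1@2 c2@5, authorship .311.22..

Answer: 2 5 0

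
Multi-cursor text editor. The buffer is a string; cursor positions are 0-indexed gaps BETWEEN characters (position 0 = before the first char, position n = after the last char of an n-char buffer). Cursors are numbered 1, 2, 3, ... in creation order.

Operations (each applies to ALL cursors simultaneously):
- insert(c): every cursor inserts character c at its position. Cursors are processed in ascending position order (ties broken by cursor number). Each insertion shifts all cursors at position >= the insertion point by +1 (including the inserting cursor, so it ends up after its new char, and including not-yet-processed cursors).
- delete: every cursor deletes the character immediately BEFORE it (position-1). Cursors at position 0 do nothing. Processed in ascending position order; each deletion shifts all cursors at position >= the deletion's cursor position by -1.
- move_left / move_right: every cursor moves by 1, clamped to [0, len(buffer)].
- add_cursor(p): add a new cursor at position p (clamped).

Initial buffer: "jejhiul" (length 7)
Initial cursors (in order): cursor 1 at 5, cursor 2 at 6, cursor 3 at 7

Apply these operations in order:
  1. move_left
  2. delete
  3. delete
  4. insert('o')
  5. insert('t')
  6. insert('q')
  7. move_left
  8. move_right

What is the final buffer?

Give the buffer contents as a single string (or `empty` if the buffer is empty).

After op 1 (move_left): buffer="jejhiul" (len 7), cursors c1@4 c2@5 c3@6, authorship .......
After op 2 (delete): buffer="jejl" (len 4), cursors c1@3 c2@3 c3@3, authorship ....
After op 3 (delete): buffer="l" (len 1), cursors c1@0 c2@0 c3@0, authorship .
After op 4 (insert('o')): buffer="oool" (len 4), cursors c1@3 c2@3 c3@3, authorship 123.
After op 5 (insert('t')): buffer="oootttl" (len 7), cursors c1@6 c2@6 c3@6, authorship 123123.
After op 6 (insert('q')): buffer="oootttqqql" (len 10), cursors c1@9 c2@9 c3@9, authorship 123123123.
After op 7 (move_left): buffer="oootttqqql" (len 10), cursors c1@8 c2@8 c3@8, authorship 123123123.
After op 8 (move_right): buffer="oootttqqql" (len 10), cursors c1@9 c2@9 c3@9, authorship 123123123.

Answer: oootttqqql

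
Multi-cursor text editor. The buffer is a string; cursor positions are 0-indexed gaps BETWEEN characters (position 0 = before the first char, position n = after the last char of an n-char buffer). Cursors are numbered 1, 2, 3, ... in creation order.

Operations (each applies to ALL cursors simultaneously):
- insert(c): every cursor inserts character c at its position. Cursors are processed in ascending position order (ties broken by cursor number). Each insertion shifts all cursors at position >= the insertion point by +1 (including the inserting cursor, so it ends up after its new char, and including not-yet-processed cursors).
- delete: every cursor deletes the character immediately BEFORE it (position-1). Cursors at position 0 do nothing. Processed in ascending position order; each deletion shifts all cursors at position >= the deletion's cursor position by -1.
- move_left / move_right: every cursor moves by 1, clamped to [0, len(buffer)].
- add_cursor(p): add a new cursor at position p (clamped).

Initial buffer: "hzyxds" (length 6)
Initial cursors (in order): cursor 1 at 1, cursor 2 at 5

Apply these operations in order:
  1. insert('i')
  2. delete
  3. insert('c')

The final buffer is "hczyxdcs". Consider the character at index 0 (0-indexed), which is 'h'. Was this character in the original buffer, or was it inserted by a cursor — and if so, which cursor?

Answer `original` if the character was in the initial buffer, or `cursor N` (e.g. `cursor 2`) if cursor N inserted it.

After op 1 (insert('i')): buffer="hizyxdis" (len 8), cursors c1@2 c2@7, authorship .1....2.
After op 2 (delete): buffer="hzyxds" (len 6), cursors c1@1 c2@5, authorship ......
After op 3 (insert('c')): buffer="hczyxdcs" (len 8), cursors c1@2 c2@7, authorship .1....2.
Authorship (.=original, N=cursor N): . 1 . . . . 2 .
Index 0: author = original

Answer: original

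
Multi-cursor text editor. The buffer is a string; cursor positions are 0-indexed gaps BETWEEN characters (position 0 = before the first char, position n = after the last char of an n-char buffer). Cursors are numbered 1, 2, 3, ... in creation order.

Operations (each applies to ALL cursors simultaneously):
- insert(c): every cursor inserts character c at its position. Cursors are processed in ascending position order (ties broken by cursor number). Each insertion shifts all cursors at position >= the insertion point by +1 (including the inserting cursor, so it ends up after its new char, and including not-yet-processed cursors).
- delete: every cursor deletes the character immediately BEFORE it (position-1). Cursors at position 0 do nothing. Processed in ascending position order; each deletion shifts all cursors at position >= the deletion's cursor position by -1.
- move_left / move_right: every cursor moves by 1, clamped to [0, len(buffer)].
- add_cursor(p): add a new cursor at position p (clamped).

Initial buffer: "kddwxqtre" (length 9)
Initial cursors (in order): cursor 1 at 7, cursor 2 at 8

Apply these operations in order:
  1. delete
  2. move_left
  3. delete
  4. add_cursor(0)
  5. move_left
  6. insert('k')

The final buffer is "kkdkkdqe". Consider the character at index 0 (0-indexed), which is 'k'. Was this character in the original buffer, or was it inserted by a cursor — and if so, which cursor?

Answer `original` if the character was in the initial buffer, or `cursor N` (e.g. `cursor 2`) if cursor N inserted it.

Answer: cursor 3

Derivation:
After op 1 (delete): buffer="kddwxqe" (len 7), cursors c1@6 c2@6, authorship .......
After op 2 (move_left): buffer="kddwxqe" (len 7), cursors c1@5 c2@5, authorship .......
After op 3 (delete): buffer="kddqe" (len 5), cursors c1@3 c2@3, authorship .....
After op 4 (add_cursor(0)): buffer="kddqe" (len 5), cursors c3@0 c1@3 c2@3, authorship .....
After op 5 (move_left): buffer="kddqe" (len 5), cursors c3@0 c1@2 c2@2, authorship .....
After op 6 (insert('k')): buffer="kkdkkdqe" (len 8), cursors c3@1 c1@5 c2@5, authorship 3..12...
Authorship (.=original, N=cursor N): 3 . . 1 2 . . .
Index 0: author = 3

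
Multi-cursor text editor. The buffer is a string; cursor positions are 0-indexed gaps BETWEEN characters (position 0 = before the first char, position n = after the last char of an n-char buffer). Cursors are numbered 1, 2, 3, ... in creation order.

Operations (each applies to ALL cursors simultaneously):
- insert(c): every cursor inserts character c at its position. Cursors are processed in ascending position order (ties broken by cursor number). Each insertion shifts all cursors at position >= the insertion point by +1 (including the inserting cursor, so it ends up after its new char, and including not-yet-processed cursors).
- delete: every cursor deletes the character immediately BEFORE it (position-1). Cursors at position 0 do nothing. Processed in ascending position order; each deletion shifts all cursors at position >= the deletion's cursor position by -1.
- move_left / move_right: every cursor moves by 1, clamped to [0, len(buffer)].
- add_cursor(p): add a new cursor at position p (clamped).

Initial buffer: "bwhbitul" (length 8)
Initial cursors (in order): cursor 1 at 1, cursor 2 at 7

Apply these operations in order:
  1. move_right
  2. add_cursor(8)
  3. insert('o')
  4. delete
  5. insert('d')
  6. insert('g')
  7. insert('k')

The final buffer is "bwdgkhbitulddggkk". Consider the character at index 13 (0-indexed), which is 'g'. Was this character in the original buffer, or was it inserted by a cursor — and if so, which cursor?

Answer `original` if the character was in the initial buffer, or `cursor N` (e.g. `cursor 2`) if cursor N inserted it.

Answer: cursor 2

Derivation:
After op 1 (move_right): buffer="bwhbitul" (len 8), cursors c1@2 c2@8, authorship ........
After op 2 (add_cursor(8)): buffer="bwhbitul" (len 8), cursors c1@2 c2@8 c3@8, authorship ........
After op 3 (insert('o')): buffer="bwohbituloo" (len 11), cursors c1@3 c2@11 c3@11, authorship ..1......23
After op 4 (delete): buffer="bwhbitul" (len 8), cursors c1@2 c2@8 c3@8, authorship ........
After op 5 (insert('d')): buffer="bwdhbituldd" (len 11), cursors c1@3 c2@11 c3@11, authorship ..1......23
After op 6 (insert('g')): buffer="bwdghbitulddgg" (len 14), cursors c1@4 c2@14 c3@14, authorship ..11......2323
After op 7 (insert('k')): buffer="bwdgkhbitulddggkk" (len 17), cursors c1@5 c2@17 c3@17, authorship ..111......232323
Authorship (.=original, N=cursor N): . . 1 1 1 . . . . . . 2 3 2 3 2 3
Index 13: author = 2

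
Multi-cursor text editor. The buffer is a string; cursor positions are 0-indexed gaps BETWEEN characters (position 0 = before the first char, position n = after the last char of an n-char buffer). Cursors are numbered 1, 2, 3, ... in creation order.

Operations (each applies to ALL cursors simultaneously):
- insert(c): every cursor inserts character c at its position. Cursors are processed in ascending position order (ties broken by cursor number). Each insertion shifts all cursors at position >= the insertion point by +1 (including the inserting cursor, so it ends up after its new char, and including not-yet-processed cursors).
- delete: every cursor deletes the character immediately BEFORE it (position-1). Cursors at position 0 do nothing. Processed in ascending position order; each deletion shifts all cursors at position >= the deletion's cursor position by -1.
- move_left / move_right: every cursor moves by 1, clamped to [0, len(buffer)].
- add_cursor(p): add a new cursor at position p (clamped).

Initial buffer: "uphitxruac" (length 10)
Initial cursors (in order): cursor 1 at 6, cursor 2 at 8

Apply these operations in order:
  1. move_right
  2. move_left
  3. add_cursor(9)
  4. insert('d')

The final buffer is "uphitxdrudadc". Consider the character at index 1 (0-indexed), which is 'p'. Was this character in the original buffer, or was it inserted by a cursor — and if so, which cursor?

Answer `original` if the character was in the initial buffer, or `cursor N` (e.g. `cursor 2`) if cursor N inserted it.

Answer: original

Derivation:
After op 1 (move_right): buffer="uphitxruac" (len 10), cursors c1@7 c2@9, authorship ..........
After op 2 (move_left): buffer="uphitxruac" (len 10), cursors c1@6 c2@8, authorship ..........
After op 3 (add_cursor(9)): buffer="uphitxruac" (len 10), cursors c1@6 c2@8 c3@9, authorship ..........
After op 4 (insert('d')): buffer="uphitxdrudadc" (len 13), cursors c1@7 c2@10 c3@12, authorship ......1..2.3.
Authorship (.=original, N=cursor N): . . . . . . 1 . . 2 . 3 .
Index 1: author = original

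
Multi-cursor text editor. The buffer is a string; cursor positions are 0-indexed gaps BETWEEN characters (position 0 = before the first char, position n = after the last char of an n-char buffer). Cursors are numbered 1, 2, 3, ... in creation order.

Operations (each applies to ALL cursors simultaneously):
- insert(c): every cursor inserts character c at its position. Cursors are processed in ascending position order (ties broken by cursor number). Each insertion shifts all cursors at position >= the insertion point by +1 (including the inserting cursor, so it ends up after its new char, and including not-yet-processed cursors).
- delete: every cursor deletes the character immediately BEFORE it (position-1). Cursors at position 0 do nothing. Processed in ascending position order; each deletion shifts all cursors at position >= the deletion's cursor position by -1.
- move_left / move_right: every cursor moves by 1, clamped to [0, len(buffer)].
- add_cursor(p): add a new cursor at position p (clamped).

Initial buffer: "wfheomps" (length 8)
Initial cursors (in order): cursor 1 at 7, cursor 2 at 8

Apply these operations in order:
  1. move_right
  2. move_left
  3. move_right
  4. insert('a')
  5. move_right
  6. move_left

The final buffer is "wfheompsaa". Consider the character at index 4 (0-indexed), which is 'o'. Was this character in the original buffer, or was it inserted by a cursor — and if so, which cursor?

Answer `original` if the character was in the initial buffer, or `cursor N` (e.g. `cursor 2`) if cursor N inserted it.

Answer: original

Derivation:
After op 1 (move_right): buffer="wfheomps" (len 8), cursors c1@8 c2@8, authorship ........
After op 2 (move_left): buffer="wfheomps" (len 8), cursors c1@7 c2@7, authorship ........
After op 3 (move_right): buffer="wfheomps" (len 8), cursors c1@8 c2@8, authorship ........
After op 4 (insert('a')): buffer="wfheompsaa" (len 10), cursors c1@10 c2@10, authorship ........12
After op 5 (move_right): buffer="wfheompsaa" (len 10), cursors c1@10 c2@10, authorship ........12
After op 6 (move_left): buffer="wfheompsaa" (len 10), cursors c1@9 c2@9, authorship ........12
Authorship (.=original, N=cursor N): . . . . . . . . 1 2
Index 4: author = original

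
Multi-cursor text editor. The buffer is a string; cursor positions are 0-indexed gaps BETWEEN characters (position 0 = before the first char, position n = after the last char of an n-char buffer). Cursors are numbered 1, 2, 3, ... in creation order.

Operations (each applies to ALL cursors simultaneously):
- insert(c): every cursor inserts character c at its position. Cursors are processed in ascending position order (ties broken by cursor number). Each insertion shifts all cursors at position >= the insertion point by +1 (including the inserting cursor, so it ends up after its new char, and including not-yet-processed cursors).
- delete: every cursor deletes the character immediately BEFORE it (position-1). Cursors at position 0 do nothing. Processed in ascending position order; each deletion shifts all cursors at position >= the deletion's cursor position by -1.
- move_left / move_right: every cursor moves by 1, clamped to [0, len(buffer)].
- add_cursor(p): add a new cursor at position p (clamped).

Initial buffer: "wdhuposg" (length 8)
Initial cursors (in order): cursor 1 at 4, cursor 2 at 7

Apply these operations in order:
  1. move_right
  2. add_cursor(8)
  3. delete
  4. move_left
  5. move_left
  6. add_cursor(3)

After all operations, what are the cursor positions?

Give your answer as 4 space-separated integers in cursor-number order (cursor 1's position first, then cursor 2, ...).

Answer: 2 3 3 3

Derivation:
After op 1 (move_right): buffer="wdhuposg" (len 8), cursors c1@5 c2@8, authorship ........
After op 2 (add_cursor(8)): buffer="wdhuposg" (len 8), cursors c1@5 c2@8 c3@8, authorship ........
After op 3 (delete): buffer="wdhuo" (len 5), cursors c1@4 c2@5 c3@5, authorship .....
After op 4 (move_left): buffer="wdhuo" (len 5), cursors c1@3 c2@4 c3@4, authorship .....
After op 5 (move_left): buffer="wdhuo" (len 5), cursors c1@2 c2@3 c3@3, authorship .....
After op 6 (add_cursor(3)): buffer="wdhuo" (len 5), cursors c1@2 c2@3 c3@3 c4@3, authorship .....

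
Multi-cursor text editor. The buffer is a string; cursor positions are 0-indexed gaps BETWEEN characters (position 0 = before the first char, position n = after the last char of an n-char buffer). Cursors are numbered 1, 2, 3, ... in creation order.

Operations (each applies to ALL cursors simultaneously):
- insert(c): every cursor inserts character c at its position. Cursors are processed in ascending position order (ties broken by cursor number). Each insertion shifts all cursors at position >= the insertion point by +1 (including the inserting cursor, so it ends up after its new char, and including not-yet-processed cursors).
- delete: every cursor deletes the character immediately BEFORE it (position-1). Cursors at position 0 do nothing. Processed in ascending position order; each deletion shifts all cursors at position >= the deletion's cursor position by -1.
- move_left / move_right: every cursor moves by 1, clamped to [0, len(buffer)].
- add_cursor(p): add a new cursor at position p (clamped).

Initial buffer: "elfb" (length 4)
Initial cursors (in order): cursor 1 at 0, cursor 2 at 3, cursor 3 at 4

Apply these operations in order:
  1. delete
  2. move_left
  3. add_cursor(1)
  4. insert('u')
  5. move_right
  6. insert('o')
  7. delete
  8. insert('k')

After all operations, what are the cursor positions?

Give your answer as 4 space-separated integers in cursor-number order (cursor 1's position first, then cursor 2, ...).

After op 1 (delete): buffer="el" (len 2), cursors c1@0 c2@2 c3@2, authorship ..
After op 2 (move_left): buffer="el" (len 2), cursors c1@0 c2@1 c3@1, authorship ..
After op 3 (add_cursor(1)): buffer="el" (len 2), cursors c1@0 c2@1 c3@1 c4@1, authorship ..
After op 4 (insert('u')): buffer="ueuuul" (len 6), cursors c1@1 c2@5 c3@5 c4@5, authorship 1.234.
After op 5 (move_right): buffer="ueuuul" (len 6), cursors c1@2 c2@6 c3@6 c4@6, authorship 1.234.
After op 6 (insert('o')): buffer="ueouuulooo" (len 10), cursors c1@3 c2@10 c3@10 c4@10, authorship 1.1234.234
After op 7 (delete): buffer="ueuuul" (len 6), cursors c1@2 c2@6 c3@6 c4@6, authorship 1.234.
After op 8 (insert('k')): buffer="uekuuulkkk" (len 10), cursors c1@3 c2@10 c3@10 c4@10, authorship 1.1234.234

Answer: 3 10 10 10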